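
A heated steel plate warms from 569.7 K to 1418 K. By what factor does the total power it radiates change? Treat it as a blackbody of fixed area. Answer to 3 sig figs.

P ∝ T⁴, so P₂/P₁ = (T₂/T₁)⁴ = (1418/569.7)⁴ = (2.48903)⁴ = 38.4.

P₂/P₁ ≈ 38.4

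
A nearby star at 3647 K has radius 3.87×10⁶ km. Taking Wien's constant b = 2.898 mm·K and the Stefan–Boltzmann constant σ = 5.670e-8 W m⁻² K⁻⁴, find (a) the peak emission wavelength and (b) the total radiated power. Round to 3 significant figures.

(a) λ_max = b/T = 2.898×10⁻³/3647 = 7.946×10⁻⁷ m = 795 nm.
Surface area A = 4πR² = 4π(3.87×10⁹ m)² = 1.88205×10²⁰ m².
(b) P = σAT⁴ = 5.670×10⁻⁸×1.88205×10²⁰×(3647)⁴ = 1.89×10²⁷ W.

λ_max ≈ 795 nm; P ≈ 1.89×10²⁷ W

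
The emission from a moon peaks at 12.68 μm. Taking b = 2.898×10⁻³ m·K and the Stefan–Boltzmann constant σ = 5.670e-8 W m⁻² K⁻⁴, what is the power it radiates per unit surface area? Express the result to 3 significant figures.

I ≈ 155 W/m²

Wien's law: T = b/λ_max = 2.898×10⁻³/1.268×10⁻⁵ = 228.549 K.
Then I = σT⁴ = 5.670×10⁻⁸×(228.549)⁴ = 155 W/m².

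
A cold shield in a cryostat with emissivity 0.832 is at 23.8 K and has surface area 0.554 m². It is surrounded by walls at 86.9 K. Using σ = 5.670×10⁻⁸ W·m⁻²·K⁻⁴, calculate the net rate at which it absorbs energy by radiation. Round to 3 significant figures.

Area A = 0.554 m².
Net radiated power P_net = εσA(T⁴ − T₀⁴) = 0.832×5.670×10⁻⁸×0.554×(23.8⁴ − 86.9⁴).
T⁴ − T₀⁴ = 3.20854×10⁵ − 5.70268×10⁷ = -5.67059×10⁷ K⁴, so P_net = -1.48 W — negative, meaning a net gain of 1.48 W.

Net gain ≈ 1.48 W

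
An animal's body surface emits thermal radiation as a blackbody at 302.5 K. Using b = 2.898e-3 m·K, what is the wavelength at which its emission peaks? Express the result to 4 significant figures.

λ_max ≈ 9.580 μm

Wien's displacement law: λ_max = b/T = (2.898×10⁻³ m·K)/(302.5 K) = 9.5802×10⁻⁶ m.
That is 9.580 μm, in the infrared range.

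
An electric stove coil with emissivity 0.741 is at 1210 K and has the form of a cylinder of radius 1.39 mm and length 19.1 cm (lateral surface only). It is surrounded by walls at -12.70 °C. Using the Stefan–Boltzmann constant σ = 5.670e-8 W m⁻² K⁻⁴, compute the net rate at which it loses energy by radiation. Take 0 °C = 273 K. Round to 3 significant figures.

Net loss ≈ 150 W

Surroundings: T = -12.70 °C + 273 = 260.30 K.
Lateral area A = 2πrL = 2π×1.39×10⁻³×0.191 = 1.66812×10⁻³ m².
Net radiated power P_net = εσA(T⁴ − T₀⁴) = 0.741×5.670×10⁻⁸×1.66812×10⁻³×(1210⁴ − 260.30⁴).
T⁴ − T₀⁴ = 2.14359×10¹² − 4.59089×10⁹ = 2.13900×10¹² K⁴, so P_net = 150 W.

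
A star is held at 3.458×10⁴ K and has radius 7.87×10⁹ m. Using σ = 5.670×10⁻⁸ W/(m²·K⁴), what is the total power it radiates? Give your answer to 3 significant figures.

P ≈ 6.31×10³¹ W

Surface area A = 4πR² = 4π(7.87×10⁹ m)² = 7.78322×10²⁰ m².
P = σAT⁴ = 5.670×10⁻⁸ × 7.78322×10²⁰ × (3.458×10⁴)⁴ = 6.31×10³¹ W.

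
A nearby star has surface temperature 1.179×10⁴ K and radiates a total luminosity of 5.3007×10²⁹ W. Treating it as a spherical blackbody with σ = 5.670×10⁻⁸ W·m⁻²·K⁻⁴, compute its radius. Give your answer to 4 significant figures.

L = 4πR²σT⁴ ⇒ R = √(L/(4πσT⁴)).
σT⁴ = 1.09557×10⁹ W/m², so R = √(5.3007×10²⁹/(4π×1.09557×10⁹)) = 6.205×10⁹ m.

R ≈ 6.205×10⁹ m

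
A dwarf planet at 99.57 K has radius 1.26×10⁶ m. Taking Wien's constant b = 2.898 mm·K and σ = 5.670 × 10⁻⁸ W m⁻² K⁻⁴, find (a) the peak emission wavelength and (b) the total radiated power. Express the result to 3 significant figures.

λ_max ≈ 29.1 μm; P ≈ 1.11×10¹⁴ W

(a) λ_max = b/T = 2.898×10⁻³/99.57 = 2.911×10⁻⁵ m = 29.1 μm.
Surface area A = 4πR² = 4π(1.26×10⁶ m)² = 1.99504×10¹³ m².
(b) P = σAT⁴ = 5.670×10⁻⁸×1.99504×10¹³×(99.57)⁴ = 1.11×10¹⁴ W.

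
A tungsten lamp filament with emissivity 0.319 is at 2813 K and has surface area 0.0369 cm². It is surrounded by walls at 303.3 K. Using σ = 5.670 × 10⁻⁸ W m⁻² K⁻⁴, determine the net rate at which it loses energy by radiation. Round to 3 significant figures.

Net loss ≈ 4.18 W

Area A = 0.0369 cm² = 3.69×10⁻⁶ m².
Net radiated power P_net = εσA(T⁴ − T₀⁴) = 0.319×5.670×10⁻⁸×3.69×10⁻⁶×(2813⁴ − 303.3⁴).
T⁴ − T₀⁴ = 6.26151×10¹³ − 8.46232×10⁹ = 6.26066×10¹³ K⁴, so P_net = 4.18 W.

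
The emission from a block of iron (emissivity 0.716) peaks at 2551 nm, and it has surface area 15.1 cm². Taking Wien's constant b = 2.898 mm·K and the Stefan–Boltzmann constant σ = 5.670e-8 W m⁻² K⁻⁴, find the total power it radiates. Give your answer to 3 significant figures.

P ≈ 102 W

Wien's law: T = b/λ_max = 2.898×10⁻³/2.551×10⁻⁶ = 1136.03 K.
Area A = 15.1 cm² = 1.51×10⁻³ m².
Then P = εσAT⁴ = 0.716×5.670×10⁻⁸×1.51×10⁻³×(1136.03)⁴ = 102 W.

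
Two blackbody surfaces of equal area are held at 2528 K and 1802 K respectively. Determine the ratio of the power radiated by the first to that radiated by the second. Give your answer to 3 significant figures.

P₁/P₂ ≈ 3.87

With equal areas, P₁/P₂ = (T₁/T₂)⁴ = (2528/1802)⁴ = 3.87.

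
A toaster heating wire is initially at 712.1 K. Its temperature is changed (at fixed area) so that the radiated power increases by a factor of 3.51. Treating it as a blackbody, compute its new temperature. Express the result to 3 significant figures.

P ∝ T⁴, so T₂/T₁ = (P₂/P₁)^(1/4) = (3.51)^(1/4) = 1.36876.
T₂ = 712.1 × 1.36876 = 975 K.

T₂ ≈ 975 K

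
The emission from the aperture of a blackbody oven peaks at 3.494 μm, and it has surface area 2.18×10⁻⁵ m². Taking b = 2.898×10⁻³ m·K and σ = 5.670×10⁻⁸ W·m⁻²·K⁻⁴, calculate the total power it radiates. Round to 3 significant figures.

P ≈ 0.585 W

Wien's law: T = b/λ_max = 2.898×10⁻³/3.494×10⁻⁶ = 829.422 K.
Area A = 2.18×10⁻⁵ m².
Then P = σAT⁴ = 5.670×10⁻⁸×2.18×10⁻⁵×(829.422)⁴ = 0.585 W.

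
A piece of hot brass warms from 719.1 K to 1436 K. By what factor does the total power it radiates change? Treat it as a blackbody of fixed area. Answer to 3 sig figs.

P₂/P₁ ≈ 15.9

P ∝ T⁴, so P₂/P₁ = (T₂/T₁)⁴ = (1436/719.1)⁴ = (1.99694)⁴ = 15.9.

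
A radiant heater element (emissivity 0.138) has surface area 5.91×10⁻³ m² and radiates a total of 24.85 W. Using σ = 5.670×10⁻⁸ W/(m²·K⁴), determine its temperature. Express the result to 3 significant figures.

T ≈ 856 K

Area A = 5.91×10⁻³ m².
P = εσAT⁴ ⇒ T = (P/(εσA))^(1/4) = (24.85/(0.138×5.670×10⁻⁸×5.91×10⁻³))^(1/4) = 856 K.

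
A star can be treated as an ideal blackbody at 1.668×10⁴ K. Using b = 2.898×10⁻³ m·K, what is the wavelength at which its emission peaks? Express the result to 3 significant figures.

λ_max ≈ 174 nm

Wien's displacement law: λ_max = b/T = (2.898×10⁻³ m·K)/(1.668×10⁴ K) = 1.737×10⁻⁷ m.
That is 174 nm, in the ultraviolet range.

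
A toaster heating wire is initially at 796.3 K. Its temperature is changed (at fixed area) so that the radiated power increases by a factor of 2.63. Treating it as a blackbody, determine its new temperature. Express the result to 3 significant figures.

T₂ ≈ 1.01×10³ K

P ∝ T⁴, so T₂/T₁ = (P₂/P₁)^(1/4) = (2.63)^(1/4) = 1.27347.
T₂ = 796.3 × 1.27347 = 1.01×10³ K.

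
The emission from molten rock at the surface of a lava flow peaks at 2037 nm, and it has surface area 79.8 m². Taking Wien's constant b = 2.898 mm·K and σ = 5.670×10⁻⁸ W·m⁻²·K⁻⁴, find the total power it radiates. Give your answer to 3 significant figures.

Wien's law: T = b/λ_max = 2.898×10⁻³/2.037×10⁻⁶ = 1422.68 K.
Area A = 79.8 m².
Then P = σAT⁴ = 5.670×10⁻⁸×79.8×(1422.68)⁴ = 1.85×10⁷ W.

P ≈ 1.85×10⁷ W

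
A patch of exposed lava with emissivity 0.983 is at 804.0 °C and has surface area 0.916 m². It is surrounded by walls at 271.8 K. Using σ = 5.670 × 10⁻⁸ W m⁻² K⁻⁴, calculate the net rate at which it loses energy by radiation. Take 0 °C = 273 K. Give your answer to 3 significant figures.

T = 804.0 °C + 273 = 1077.0 K.
Area A = 0.916 m².
Net radiated power P_net = εσA(T⁴ − T₀⁴) = 0.983×5.670×10⁻⁸×0.916×(1077.0⁴ − 271.8⁴).
T⁴ − T₀⁴ = 1.34544×10¹² − 5.45755×10⁹ = 1.33998×10¹² K⁴, so P_net = 6.84×10⁴ W.

Net loss ≈ 6.84×10⁴ W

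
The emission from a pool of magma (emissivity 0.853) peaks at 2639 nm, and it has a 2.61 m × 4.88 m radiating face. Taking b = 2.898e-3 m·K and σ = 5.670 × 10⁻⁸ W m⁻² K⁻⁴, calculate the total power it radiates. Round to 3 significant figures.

Wien's law: T = b/λ_max = 2.898×10⁻³/2.639×10⁻⁶ = 1098.14 K.
Area A = 2.61 × 4.88 = 12.7368 m².
Then P = εσAT⁴ = 0.853×5.670×10⁻⁸×12.7368×(1098.14)⁴ = 8.96×10⁵ W.

P ≈ 8.96×10⁵ W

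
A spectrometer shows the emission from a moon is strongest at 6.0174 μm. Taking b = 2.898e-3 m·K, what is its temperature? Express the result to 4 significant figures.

Wien's law gives T = b/λ_max = (2.898×10⁻³ m·K)/(6.0174×10⁻⁶ m) = 481.6 K.

T ≈ 481.6 K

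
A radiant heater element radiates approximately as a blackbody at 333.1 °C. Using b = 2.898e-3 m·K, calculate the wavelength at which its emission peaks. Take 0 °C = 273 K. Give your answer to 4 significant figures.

T = 333.1 °C + 273 = 606.1 K.
Wien's displacement law: λ_max = b/T = (2.898×10⁻³ m·K)/(606.1 K) = 4.7814×10⁻⁶ m.
That is 4.781 μm, in the infrared range.

λ_max ≈ 4.781 μm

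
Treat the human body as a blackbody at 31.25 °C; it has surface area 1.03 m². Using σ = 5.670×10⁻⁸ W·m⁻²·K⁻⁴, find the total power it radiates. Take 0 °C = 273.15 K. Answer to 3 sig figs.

T = 31.25 °C + 273.15 = 304.40 K.
Area A = 1.03 m².
P = σAT⁴ = 5.670×10⁻⁸ × 1.03 × (304.40)⁴ = 501 W.

P ≈ 501 W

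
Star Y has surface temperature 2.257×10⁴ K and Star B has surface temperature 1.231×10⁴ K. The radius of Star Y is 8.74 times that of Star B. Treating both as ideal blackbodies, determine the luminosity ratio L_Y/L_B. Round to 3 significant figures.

L ∝ R²T⁴, so L_Y/L_B = (R_Y/R_B)²(T_Y/T_B)⁴ = (8.74)² × (2.257×10⁴/1.231×10⁴)⁴ = 76.3876 × 11.3004 = 863.

L_Y/L_B ≈ 863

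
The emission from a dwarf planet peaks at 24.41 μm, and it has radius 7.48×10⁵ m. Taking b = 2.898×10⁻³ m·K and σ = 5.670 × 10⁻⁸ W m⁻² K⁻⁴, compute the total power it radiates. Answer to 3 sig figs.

P ≈ 7.92×10¹³ W

Wien's law: T = b/λ_max = 2.898×10⁻³/2.441×10⁻⁵ = 118.722 K.
Surface area A = 4πR² = 4π(7.48×10⁵ m)² = 7.03093×10¹² m².
Then P = σAT⁴ = 5.670×10⁻⁸×7.03093×10¹²×(118.722)⁴ = 7.92×10¹³ W.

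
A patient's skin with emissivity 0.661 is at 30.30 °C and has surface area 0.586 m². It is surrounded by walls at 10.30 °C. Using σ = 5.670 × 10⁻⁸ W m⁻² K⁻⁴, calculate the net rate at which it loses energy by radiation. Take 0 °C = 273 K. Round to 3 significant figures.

Net loss ≈ 44.4 W

T = 30.30 °C + 273 = 303.30 K.
Surroundings: T = 10.30 °C + 273 = 283.30 K.
Area A = 0.586 m².
Net radiated power P_net = εσA(T⁴ − T₀⁴) = 0.661×5.670×10⁻⁸×0.586×(303.30⁴ − 283.30⁴).
T⁴ − T₀⁴ = 8.46232×10⁹ − 6.44149×10⁹ = 2.02083×10⁹ K⁴, so P_net = 44.4 W.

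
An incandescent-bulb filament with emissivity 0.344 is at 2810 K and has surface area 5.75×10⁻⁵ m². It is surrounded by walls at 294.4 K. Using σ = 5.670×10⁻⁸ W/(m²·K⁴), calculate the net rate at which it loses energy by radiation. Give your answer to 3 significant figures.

Area A = 5.75×10⁻⁵ m².
Net radiated power P_net = εσA(T⁴ − T₀⁴) = 0.344×5.670×10⁻⁸×5.75×10⁻⁵×(2810⁴ − 294.4⁴).
T⁴ − T₀⁴ = 6.23484×10¹³ − 7.51192×10⁹ = 6.23409×10¹³ K⁴, so P_net = 69.9 W.

Net loss ≈ 69.9 W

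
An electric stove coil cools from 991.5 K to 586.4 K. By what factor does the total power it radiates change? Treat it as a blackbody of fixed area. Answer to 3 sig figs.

P ∝ T⁴, so P₂/P₁ = (T₂/T₁)⁴ = (586.4/991.5)⁴ = (0.591427)⁴ = 0.122.

P₂/P₁ ≈ 0.122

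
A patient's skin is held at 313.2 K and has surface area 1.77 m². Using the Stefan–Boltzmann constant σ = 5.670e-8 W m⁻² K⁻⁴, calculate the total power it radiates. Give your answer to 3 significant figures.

P ≈ 966 W

Area A = 1.77 m².
P = σAT⁴ = 5.670×10⁻⁸ × 1.77 × (313.2)⁴ = 966 W.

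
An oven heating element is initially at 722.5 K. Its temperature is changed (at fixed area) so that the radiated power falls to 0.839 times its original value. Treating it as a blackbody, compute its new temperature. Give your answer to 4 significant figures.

T₂ ≈ 691.5 K

P ∝ T⁴, so T₂/T₁ = (P₂/P₁)^(1/4) = (0.839)^(1/4) = 0.957063.
T₂ = 722.5 × 0.957063 = 691.5 K.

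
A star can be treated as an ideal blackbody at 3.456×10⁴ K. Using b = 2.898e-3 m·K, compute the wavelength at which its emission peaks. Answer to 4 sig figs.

Wien's displacement law: λ_max = b/T = (2.898×10⁻³ m·K)/(3.456×10⁴ K) = 8.3854×10⁻⁸ m.
That is 83.85 nm, in the ultraviolet range.

λ_max ≈ 83.85 nm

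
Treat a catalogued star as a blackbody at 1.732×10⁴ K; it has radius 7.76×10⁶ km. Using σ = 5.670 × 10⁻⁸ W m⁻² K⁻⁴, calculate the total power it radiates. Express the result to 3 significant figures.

P ≈ 3.86×10³⁰ W

Surface area A = 4πR² = 4π(7.76×10⁹ m)² = 7.56717×10²⁰ m².
P = σAT⁴ = 5.670×10⁻⁸ × 7.56717×10²⁰ × (1.732×10⁴)⁴ = 3.86×10³⁰ W.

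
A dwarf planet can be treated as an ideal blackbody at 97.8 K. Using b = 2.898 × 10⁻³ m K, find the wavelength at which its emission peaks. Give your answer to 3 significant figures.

λ_max ≈ 29.6 μm

Wien's displacement law: λ_max = b/T = (2.898×10⁻³ m·K)/(97.8 K) = 2.963×10⁻⁵ m.
That is 29.6 μm, in the infrared range.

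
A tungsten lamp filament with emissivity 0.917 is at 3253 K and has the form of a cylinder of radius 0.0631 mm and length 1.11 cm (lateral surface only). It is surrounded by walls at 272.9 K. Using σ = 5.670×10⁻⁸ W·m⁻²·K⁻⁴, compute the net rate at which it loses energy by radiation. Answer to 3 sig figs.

Net loss ≈ 25.6 W

Lateral area A = 2πrL = 2π×6.31×10⁻⁵×0.0111 = 4.40081×10⁻⁶ m².
Net radiated power P_net = εσA(T⁴ − T₀⁴) = 0.917×5.670×10⁻⁸×4.40081×10⁻⁶×(3253⁴ − 272.9⁴).
T⁴ − T₀⁴ = 1.11979×10¹⁴ − 5.54644×10⁹ = 1.11973×10¹⁴ K⁴, so P_net = 25.6 W.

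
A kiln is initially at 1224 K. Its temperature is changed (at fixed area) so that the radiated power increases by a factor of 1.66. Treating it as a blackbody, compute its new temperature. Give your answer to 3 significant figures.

P ∝ T⁴, so T₂/T₁ = (P₂/P₁)^(1/4) = (1.66)^(1/4) = 1.13508.
T₂ = 1224 × 1.13508 = 1.39×10³ K.

T₂ ≈ 1.39×10³ K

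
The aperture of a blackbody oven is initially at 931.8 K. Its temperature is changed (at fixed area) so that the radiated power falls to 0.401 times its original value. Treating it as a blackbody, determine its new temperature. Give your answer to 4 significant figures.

P ∝ T⁴, so T₂/T₁ = (P₂/P₁)^(1/4) = (0.401)^(1/4) = 0.795767.
T₂ = 931.8 × 0.795767 = 741.5 K.

T₂ ≈ 741.5 K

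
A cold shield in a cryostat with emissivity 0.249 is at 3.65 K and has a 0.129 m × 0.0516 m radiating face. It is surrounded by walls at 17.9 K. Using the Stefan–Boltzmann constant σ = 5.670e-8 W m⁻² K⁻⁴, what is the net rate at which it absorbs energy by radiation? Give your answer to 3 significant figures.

Net gain ≈ 9.63×10⁻⁶ W

Area A = 0.129 × 0.0516 = 6.6564×10⁻³ m².
Net radiated power P_net = εσA(T⁴ − T₀⁴) = 0.249×5.670×10⁻⁸×6.6564×10⁻³×(3.65⁴ − 17.9⁴).
T⁴ − T₀⁴ = 177.489 − 1.02663×10⁵ = -1.02486×10⁵ K⁴, so P_net = -9.63×10⁻⁶ W — negative, meaning a net gain of 9.63×10⁻⁶ W.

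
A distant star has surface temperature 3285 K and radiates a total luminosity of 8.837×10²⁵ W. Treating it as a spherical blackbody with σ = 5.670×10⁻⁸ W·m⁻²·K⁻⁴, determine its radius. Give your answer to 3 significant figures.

L = 4πR²σT⁴ ⇒ R = √(L/(4πσT⁴)).
σT⁴ = 6.60275×10⁶ W/m², so R = √(8.837×10²⁵/(4π×6.60275×10⁶)) = 1.03×10⁹ m.

R ≈ 1.03×10⁹ m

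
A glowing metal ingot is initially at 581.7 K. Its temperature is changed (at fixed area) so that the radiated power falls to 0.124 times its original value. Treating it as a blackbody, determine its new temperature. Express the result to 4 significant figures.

T₂ ≈ 345.2 K

P ∝ T⁴, so T₂/T₁ = (P₂/P₁)^(1/4) = (0.124)^(1/4) = 0.593411.
T₂ = 581.7 × 0.593411 = 345.2 K.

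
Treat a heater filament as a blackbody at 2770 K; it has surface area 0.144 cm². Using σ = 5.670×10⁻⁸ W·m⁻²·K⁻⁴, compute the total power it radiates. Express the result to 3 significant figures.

Area A = 0.144 cm² = 1.44×10⁻⁵ m².
P = σAT⁴ = 5.670×10⁻⁸ × 1.44×10⁻⁵ × (2770)⁴ = 48.1 W.

P ≈ 48.1 W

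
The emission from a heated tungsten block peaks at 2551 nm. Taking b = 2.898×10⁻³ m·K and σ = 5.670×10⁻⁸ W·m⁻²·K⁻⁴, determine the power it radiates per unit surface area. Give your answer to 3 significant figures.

Wien's law: T = b/λ_max = 2.898×10⁻³/2.551×10⁻⁶ = 1136.03 K.
Then I = σT⁴ = 5.670×10⁻⁸×(1136.03)⁴ = 9.44×10⁴ W/m².

I ≈ 9.44×10⁴ W/m²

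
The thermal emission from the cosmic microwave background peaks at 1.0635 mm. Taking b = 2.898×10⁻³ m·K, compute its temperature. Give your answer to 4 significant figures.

Wien's law gives T = b/λ_max = (2.898×10⁻³ m·K)/(1.0635×10⁻³ m) = 2.725 K.

T ≈ 2.725 K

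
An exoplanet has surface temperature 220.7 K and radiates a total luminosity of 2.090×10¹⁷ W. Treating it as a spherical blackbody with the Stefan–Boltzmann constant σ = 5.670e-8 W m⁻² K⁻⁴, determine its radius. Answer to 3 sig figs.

R ≈ 1.11×10⁷ m

L = 4πR²σT⁴ ⇒ R = √(L/(4πσT⁴)).
σT⁴ = 134.522 W/m², so R = √(2.090×10¹⁷/(4π×134.522)) = 1.11×10⁷ m.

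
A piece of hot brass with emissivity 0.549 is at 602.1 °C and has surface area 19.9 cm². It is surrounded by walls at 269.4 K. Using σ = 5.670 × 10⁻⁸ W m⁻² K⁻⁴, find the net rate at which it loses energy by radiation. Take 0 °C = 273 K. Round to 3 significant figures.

T = 602.1 °C + 273 = 875.1 K.
Area A = 19.9 cm² = 1.99×10⁻³ m².
Net radiated power P_net = εσA(T⁴ − T₀⁴) = 0.549×5.670×10⁻⁸×1.99×10⁻³×(875.1⁴ − 269.4⁴).
T⁴ − T₀⁴ = 5.86450×10¹¹ − 5.26733×10⁹ = 5.81183×10¹¹ K⁴, so P_net = 36.0 W.

Net loss ≈ 36.0 W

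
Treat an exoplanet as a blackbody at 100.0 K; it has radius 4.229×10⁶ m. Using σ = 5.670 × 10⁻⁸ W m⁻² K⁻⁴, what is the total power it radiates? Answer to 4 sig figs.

Surface area A = 4πR² = 4π(4.229×10⁶ m)² = 2.24743×10¹⁴ m².
P = σAT⁴ = 5.670×10⁻⁸ × 2.24743×10¹⁴ × (100.0)⁴ = 1.274×10¹⁵ W.

P ≈ 1.274×10¹⁵ W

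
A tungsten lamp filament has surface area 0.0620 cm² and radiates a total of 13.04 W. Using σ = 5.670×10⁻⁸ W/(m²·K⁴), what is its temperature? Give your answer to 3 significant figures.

T ≈ 2.47×10³ K

Area A = 0.0620 cm² = 6.20×10⁻⁶ m².
P = σAT⁴ ⇒ T = (P/(σA))^(1/4) = (13.04/(5.670×10⁻⁸×6.20×10⁻⁶))^(1/4) = 2.47×10³ K.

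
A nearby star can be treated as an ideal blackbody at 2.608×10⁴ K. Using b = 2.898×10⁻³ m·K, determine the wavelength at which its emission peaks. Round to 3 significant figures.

Wien's displacement law: λ_max = b/T = (2.898×10⁻³ m·K)/(2.608×10⁴ K) = 1.111×10⁻⁷ m.
That is 111 nm, in the ultraviolet range.

λ_max ≈ 111 nm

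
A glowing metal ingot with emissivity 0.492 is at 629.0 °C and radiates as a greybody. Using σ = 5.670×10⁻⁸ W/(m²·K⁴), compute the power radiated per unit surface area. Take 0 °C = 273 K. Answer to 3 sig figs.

T = 629.0 °C + 273 = 902.0 K.
Stefan–Boltzmann: I = εσT⁴ = 0.492 × 5.670×10⁻⁸ × (902.0)⁴ = 1.85×10⁴ W/m².

I ≈ 1.85×10⁴ W/m²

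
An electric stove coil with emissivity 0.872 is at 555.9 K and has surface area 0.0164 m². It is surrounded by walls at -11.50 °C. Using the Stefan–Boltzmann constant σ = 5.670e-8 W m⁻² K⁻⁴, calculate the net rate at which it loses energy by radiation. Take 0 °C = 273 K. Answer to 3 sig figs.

Surroundings: T = -11.50 °C + 273 = 261.50 K.
Area A = 0.0164 m².
Net radiated power P_net = εσA(T⁴ − T₀⁴) = 0.872×5.670×10⁻⁸×0.0164×(555.9⁴ − 261.50⁴).
T⁴ − T₀⁴ = 9.54963×10¹⁰ − 4.67613×10⁹ = 9.08202×10¹⁰ K⁴, so P_net = 73.6 W.

Net loss ≈ 73.6 W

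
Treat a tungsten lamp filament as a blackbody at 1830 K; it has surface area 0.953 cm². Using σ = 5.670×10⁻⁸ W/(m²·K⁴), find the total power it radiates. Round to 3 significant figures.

P ≈ 60.6 W

Area A = 0.953 cm² = 9.53×10⁻⁵ m².
P = σAT⁴ = 5.670×10⁻⁸ × 9.53×10⁻⁵ × (1830)⁴ = 60.6 W.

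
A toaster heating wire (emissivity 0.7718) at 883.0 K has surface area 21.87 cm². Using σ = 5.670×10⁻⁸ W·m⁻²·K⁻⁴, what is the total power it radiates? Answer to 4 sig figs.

P ≈ 58.18 W

Area A = 21.87 cm² = 2.187×10⁻³ m².
P = εσAT⁴ = 0.7718 × 5.670×10⁻⁸ × 2.187×10⁻³ × (883.0)⁴ = 58.18 W.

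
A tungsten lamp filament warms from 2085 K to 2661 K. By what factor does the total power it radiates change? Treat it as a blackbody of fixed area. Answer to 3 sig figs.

P ∝ T⁴, so P₂/P₁ = (T₂/T₁)⁴ = (2661/2085)⁴ = (1.27626)⁴ = 2.65.

P₂/P₁ ≈ 2.65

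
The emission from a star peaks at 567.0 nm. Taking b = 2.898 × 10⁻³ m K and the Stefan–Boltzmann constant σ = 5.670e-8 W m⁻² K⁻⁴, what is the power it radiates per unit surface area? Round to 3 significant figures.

Wien's law: T = b/λ_max = 2.898×10⁻³/5.670×10⁻⁷ = 5111.11 K.
Then I = σT⁴ = 5.670×10⁻⁸×(5111.11)⁴ = 3.87×10⁷ W/m².

I ≈ 3.87×10⁷ W/m²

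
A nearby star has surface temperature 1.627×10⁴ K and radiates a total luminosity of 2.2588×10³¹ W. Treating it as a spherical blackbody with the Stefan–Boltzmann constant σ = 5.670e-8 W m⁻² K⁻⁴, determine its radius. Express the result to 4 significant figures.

R ≈ 2.127×10¹⁰ m

L = 4πR²σT⁴ ⇒ R = √(L/(4πσT⁴)).
σT⁴ = 3.97313×10⁹ W/m², so R = √(2.2588×10³¹/(4π×3.97313×10⁹)) = 2.127×10¹⁰ m.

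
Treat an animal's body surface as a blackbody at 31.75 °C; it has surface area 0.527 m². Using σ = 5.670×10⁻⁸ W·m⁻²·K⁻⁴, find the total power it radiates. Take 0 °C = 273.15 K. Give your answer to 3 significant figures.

P ≈ 258 W

T = 31.75 °C + 273.15 = 304.90 K.
Area A = 0.527 m².
P = σAT⁴ = 5.670×10⁻⁸ × 0.527 × (304.90)⁴ = 258 W.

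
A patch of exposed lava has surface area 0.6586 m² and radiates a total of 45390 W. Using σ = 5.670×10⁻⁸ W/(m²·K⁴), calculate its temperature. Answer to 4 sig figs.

Area A = 0.6586 m².
P = σAT⁴ ⇒ T = (P/(σA))^(1/4) = (45390/(5.670×10⁻⁸×0.6586))^(1/4) = 1050 K.

T ≈ 1050 K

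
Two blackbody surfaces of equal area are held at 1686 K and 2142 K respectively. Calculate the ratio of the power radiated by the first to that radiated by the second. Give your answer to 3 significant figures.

P₁/P₂ ≈ 0.384

With equal areas, P₁/P₂ = (T₁/T₂)⁴ = (1686/2142)⁴ = 0.384.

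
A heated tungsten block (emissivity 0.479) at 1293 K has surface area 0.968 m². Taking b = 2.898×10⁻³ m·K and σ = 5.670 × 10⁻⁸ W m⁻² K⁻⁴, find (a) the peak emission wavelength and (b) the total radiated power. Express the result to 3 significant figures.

(a) λ_max = b/T = 2.898×10⁻³/1293 = 2.241×10⁻⁶ m = 2.24×10³ nm.
Area A = 0.968 m².
(b) P = εσAT⁴ = 0.479×5.670×10⁻⁸×0.968×(1293)⁴ = 7.35×10⁴ W.

λ_max ≈ 2.24×10³ nm; P ≈ 7.35×10⁴ W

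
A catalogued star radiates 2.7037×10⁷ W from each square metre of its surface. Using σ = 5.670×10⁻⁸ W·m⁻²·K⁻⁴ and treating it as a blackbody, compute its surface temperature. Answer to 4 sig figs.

I = σT⁴, so T = (I/σ)^(1/4) = (2.7037×10⁷/(5.670×10⁻⁸))^(1/4) = 4673 K.

T ≈ 4673 K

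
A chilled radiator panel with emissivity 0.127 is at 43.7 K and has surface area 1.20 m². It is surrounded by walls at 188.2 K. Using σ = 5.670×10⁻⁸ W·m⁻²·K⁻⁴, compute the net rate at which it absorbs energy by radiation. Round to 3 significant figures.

Area A = 1.20 m².
Net radiated power P_net = εσA(T⁴ − T₀⁴) = 0.127×5.670×10⁻⁸×1.20×(43.7⁴ − 188.2⁴).
T⁴ − T₀⁴ = 3.64692×10⁶ − 1.25452×10⁹ = -1.25087×10⁹ K⁴, so P_net = -10.8 W — negative, meaning a net gain of 10.8 W.

Net gain ≈ 10.8 W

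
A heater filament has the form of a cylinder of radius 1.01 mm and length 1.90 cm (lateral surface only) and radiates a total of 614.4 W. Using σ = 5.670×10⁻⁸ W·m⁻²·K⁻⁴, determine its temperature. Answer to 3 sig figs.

T ≈ 3.08×10³ K

Lateral area A = 2πrL = 2π×1.01×10⁻³×0.0190 = 1.20574×10⁻⁴ m².
P = σAT⁴ ⇒ T = (P/(σA))^(1/4) = (614.4/(5.670×10⁻⁸×1.20574×10⁻⁴))^(1/4) = 3.08×10³ K.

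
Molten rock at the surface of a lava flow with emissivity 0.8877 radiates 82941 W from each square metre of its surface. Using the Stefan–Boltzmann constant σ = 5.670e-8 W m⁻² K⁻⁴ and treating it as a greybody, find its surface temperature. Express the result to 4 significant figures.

T ≈ 1133 K

I = εσT⁴, so T = (I/εσ)^(1/4) = (82941/(0.8877×5.670×10⁻⁸))^(1/4) = 1133 K.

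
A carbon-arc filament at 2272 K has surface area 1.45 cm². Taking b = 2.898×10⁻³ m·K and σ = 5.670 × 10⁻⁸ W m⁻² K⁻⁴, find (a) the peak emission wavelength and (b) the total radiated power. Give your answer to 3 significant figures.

λ_max ≈ 1.28 μm; P ≈ 219 W

(a) λ_max = b/T = 2.898×10⁻³/2272 = 1.276×10⁻⁶ m = 1.28 μm.
Area A = 1.45 cm² = 1.45×10⁻⁴ m².
(b) P = σAT⁴ = 5.670×10⁻⁸×1.45×10⁻⁴×(2272)⁴ = 219 W.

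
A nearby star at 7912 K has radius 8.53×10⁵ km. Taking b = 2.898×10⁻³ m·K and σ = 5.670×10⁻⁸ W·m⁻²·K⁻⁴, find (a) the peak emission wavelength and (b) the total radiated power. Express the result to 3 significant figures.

(a) λ_max = b/T = 2.898×10⁻³/7912 = 3.663×10⁻⁷ m = 0.366 μm.
Surface area A = 4πR² = 4π(8.53×10⁸ m)² = 9.14340×10¹⁸ m².
(b) P = σAT⁴ = 5.670×10⁻⁸×9.14340×10¹⁸×(7912)⁴ = 2.03×10²⁷ W.

λ_max ≈ 0.366 μm; P ≈ 2.03×10²⁷ W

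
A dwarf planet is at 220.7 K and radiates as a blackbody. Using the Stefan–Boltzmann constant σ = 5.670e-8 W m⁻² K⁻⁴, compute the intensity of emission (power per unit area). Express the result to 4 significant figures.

Stefan–Boltzmann: I = σT⁴ = 5.670×10⁻⁸ × (220.7)⁴ = 134.5 W/m².

I ≈ 134.5 W/m²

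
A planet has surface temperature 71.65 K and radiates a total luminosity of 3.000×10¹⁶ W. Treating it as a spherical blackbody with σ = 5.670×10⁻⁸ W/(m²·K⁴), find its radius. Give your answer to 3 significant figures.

R ≈ 4.00×10⁷ m

L = 4πR²σT⁴ ⇒ R = √(L/(4πσT⁴)).
σT⁴ = 1.49433 W/m², so R = √(3.000×10¹⁶/(4π×1.49433)) = 4.00×10⁷ m.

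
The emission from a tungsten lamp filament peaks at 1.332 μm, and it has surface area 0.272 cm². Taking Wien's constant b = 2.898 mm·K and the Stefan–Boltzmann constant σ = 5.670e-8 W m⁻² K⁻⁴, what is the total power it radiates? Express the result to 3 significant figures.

Wien's law: T = b/λ_max = 2.898×10⁻³/1.332×10⁻⁶ = 2175.68 K.
Area A = 0.272 cm² = 2.72×10⁻⁵ m².
Then P = σAT⁴ = 5.670×10⁻⁸×2.72×10⁻⁵×(2175.68)⁴ = 34.6 W.

P ≈ 34.6 W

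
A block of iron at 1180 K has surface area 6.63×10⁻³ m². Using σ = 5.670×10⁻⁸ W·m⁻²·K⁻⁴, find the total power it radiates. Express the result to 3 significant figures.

Area A = 6.63×10⁻³ m².
P = σAT⁴ = 5.670×10⁻⁸ × 6.63×10⁻³ × (1180)⁴ = 729 W.

P ≈ 729 W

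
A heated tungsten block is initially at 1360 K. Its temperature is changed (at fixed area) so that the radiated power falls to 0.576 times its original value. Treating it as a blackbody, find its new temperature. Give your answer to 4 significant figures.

P ∝ T⁴, so T₂/T₁ = (P₂/P₁)^(1/4) = (0.576)^(1/4) = 0.871175.
T₂ = 1360 × 0.871175 = 1185 K.

T₂ ≈ 1185 K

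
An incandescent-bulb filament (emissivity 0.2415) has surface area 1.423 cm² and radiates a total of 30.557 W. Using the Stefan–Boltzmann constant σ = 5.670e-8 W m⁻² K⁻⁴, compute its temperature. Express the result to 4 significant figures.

Area A = 1.423 cm² = 1.423×10⁻⁴ m².
P = εσAT⁴ ⇒ T = (P/(εσA))^(1/4) = (30.557/(0.2415×5.670×10⁻⁸×1.423×10⁻⁴))^(1/4) = 1990 K.

T ≈ 1990 K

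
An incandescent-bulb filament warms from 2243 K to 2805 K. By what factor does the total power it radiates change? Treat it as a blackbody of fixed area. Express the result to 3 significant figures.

P ∝ T⁴, so P₂/P₁ = (T₂/T₁)⁴ = (2805/2243)⁴ = (1.25056)⁴ = 2.45.

P₂/P₁ ≈ 2.45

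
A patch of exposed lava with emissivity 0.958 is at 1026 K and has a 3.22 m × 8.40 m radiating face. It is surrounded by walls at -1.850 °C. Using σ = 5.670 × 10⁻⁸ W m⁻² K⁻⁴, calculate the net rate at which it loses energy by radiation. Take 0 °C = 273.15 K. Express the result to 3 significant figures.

Surroundings: T = -1.850 °C + 273.15 = 271.300 K.
Area A = 3.22 × 8.40 = 27.048 m².
Net radiated power P_net = εσA(T⁴ − T₀⁴) = 0.958×5.670×10⁻⁸×27.048×(1026⁴ − 271.300⁴).
T⁴ − T₀⁴ = 1.10813×10¹² − 5.41750×10⁹ = 1.10271×10¹² K⁴, so P_net = 1.62×10⁶ W.

Net loss ≈ 1.62×10⁶ W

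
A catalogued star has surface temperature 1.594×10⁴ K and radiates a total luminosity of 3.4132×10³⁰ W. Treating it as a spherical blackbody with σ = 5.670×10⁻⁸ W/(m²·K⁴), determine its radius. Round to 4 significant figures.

R ≈ 8.614×10⁹ m

L = 4πR²σT⁴ ⇒ R = √(L/(4πσT⁴)).
σT⁴ = 3.66047×10⁹ W/m², so R = √(3.4132×10³⁰/(4π×3.66047×10⁹)) = 8.614×10⁹ m.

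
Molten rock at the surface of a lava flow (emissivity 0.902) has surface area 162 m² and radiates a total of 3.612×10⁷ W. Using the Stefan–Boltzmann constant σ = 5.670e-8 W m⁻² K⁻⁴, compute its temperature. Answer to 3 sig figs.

T ≈ 1.44×10³ K

Area A = 162 m².
P = εσAT⁴ ⇒ T = (P/(εσA))^(1/4) = (3.612×10⁷/(0.902×5.670×10⁻⁸×162))^(1/4) = 1.44×10³ K.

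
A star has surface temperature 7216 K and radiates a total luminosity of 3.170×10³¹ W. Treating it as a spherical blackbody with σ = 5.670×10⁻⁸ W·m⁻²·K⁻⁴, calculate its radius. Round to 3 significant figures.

L = 4πR²σT⁴ ⇒ R = √(L/(4πσT⁴)).
σT⁴ = 1.53734×10⁸ W/m², so R = √(3.170×10³¹/(4π×1.53734×10⁸)) = 1.28×10¹¹ m.

R ≈ 1.28×10¹¹ m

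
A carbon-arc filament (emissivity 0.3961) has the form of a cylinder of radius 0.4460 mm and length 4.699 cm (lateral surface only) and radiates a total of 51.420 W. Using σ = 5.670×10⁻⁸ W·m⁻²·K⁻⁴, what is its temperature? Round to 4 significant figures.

T ≈ 2042 K

Lateral area A = 2πrL = 2π×4.460×10⁻⁴×0.04699 = 1.31680×10⁻⁴ m².
P = εσAT⁴ ⇒ T = (P/(εσA))^(1/4) = (51.420/(0.3961×5.670×10⁻⁸×1.31680×10⁻⁴))^(1/4) = 2042 K.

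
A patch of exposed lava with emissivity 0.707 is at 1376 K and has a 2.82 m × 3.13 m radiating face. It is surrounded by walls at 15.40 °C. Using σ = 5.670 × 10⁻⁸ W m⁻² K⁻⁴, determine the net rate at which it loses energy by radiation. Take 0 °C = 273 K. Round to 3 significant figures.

Net loss ≈ 1.27×10⁶ W

Surroundings: T = 15.40 °C + 273 = 288.40 K.
Area A = 2.82 × 3.13 = 8.8266 m².
Net radiated power P_net = εσA(T⁴ − T₀⁴) = 0.707×5.670×10⁻⁸×8.8266×(1376⁴ − 288.40⁴).
T⁴ − T₀⁴ = 3.58487×10¹² − 6.91801×10⁹ = 3.57795×10¹² K⁴, so P_net = 1.27×10⁶ W.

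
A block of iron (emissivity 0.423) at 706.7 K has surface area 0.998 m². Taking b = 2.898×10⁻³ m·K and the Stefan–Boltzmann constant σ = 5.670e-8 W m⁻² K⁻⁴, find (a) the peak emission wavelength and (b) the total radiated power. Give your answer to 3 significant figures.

(a) λ_max = b/T = 2.898×10⁻³/706.7 = 4.101×10⁻⁶ m = 4.10 μm.
Area A = 0.998 m².
(b) P = εσAT⁴ = 0.423×5.670×10⁻⁸×0.998×(706.7)⁴ = 5.97×10³ W.

λ_max ≈ 4.10 μm; P ≈ 5.97×10³ W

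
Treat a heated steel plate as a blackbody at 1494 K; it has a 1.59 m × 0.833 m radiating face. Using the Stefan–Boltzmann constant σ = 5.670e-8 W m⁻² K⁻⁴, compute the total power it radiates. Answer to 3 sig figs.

Area A = 1.59 × 0.833 = 1.32447 m².
P = σAT⁴ = 5.670×10⁻⁸ × 1.32447 × (1494)⁴ = 3.74×10⁵ W.

P ≈ 3.74×10⁵ W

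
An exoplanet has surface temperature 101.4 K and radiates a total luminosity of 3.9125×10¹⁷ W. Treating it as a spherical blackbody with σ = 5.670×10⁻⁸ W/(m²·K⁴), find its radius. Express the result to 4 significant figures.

R ≈ 7.207×10⁷ m

L = 4πR²σT⁴ ⇒ R = √(L/(4πσT⁴)).
σT⁴ = 5.99425 W/m², so R = √(3.9125×10¹⁷/(4π×5.99425)) = 7.207×10⁷ m.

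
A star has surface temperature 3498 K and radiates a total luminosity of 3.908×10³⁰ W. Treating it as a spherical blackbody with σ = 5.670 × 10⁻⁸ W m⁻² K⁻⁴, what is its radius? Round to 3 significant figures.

R ≈ 1.91×10¹¹ m

L = 4πR²σT⁴ ⇒ R = √(L/(4πσT⁴)).
σT⁴ = 8.48911×10⁶ W/m², so R = √(3.908×10³⁰/(4π×8.48911×10⁶)) = 1.91×10¹¹ m.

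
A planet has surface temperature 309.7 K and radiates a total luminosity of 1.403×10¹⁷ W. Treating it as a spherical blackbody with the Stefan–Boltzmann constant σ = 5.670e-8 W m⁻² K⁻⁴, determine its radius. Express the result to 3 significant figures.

L = 4πR²σT⁴ ⇒ R = √(L/(4πσT⁴)).
σT⁴ = 521.612 W/m², so R = √(1.403×10¹⁷/(4π×521.612)) = 4.63×10⁶ m.

R ≈ 4.63×10⁶ m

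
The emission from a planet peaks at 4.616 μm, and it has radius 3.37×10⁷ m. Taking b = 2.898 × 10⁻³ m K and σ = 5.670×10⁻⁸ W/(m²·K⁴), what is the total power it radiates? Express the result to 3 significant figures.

Wien's law: T = b/λ_max = 2.898×10⁻³/4.616×10⁻⁶ = 627.816 K.
Surface area A = 4πR² = 4π(3.37×10⁷ m)² = 1.42715×10¹⁶ m².
Then P = σAT⁴ = 5.670×10⁻⁸×1.42715×10¹⁶×(627.816)⁴ = 1.26×10²⁰ W.

P ≈ 1.26×10²⁰ W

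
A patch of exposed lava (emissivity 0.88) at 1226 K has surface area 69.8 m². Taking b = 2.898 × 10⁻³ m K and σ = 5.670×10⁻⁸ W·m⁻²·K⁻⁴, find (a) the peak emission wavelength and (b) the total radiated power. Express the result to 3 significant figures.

(a) λ_max = b/T = 2.898×10⁻³/1226 = 2.364×10⁻⁶ m = 2.36×10³ nm.
Area A = 69.8 m².
(b) P = εσAT⁴ = 0.88×5.670×10⁻⁸×69.8×(1226)⁴ = 7.87×10⁶ W.

λ_max ≈ 2.36×10³ nm; P ≈ 7.87×10⁶ W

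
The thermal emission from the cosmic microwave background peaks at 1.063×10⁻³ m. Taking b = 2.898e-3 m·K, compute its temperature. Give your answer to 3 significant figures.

Wien's law gives T = b/λ_max = (2.898×10⁻³ m·K)/(1.063×10⁻³ m) = 2.73 K.

T ≈ 2.73 K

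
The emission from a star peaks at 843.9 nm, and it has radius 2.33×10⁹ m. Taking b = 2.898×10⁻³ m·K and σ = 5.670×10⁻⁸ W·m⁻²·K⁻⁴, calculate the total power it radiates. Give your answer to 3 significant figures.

Wien's law: T = b/λ_max = 2.898×10⁻³/8.439×10⁻⁷ = 3434.06 K.
Surface area A = 4πR² = 4π(2.33×10⁹ m)² = 6.82216×10¹⁹ m².
Then P = σAT⁴ = 5.670×10⁻⁸×6.82216×10¹⁹×(3434.06)⁴ = 5.38×10²⁶ W.

P ≈ 5.38×10²⁶ W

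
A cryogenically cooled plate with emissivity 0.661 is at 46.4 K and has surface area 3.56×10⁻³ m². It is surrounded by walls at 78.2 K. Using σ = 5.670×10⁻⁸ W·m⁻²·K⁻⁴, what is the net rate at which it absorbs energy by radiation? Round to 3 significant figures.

Net gain ≈ 4.37×10⁻³ W

Area A = 3.56×10⁻³ m².
Net radiated power P_net = εσA(T⁴ − T₀⁴) = 0.661×5.670×10⁻⁸×3.56×10⁻³×(46.4⁴ − 78.2⁴).
T⁴ − T₀⁴ = 4.63524×10⁶ − 3.73962×10⁷ = -3.27610×10⁷ K⁴, so P_net = -4.37×10⁻³ W — negative, meaning a net gain of 4.37×10⁻³ W.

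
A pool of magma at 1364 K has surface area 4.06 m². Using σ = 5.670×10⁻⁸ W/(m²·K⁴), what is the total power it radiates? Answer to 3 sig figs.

Area A = 4.06 m².
P = σAT⁴ = 5.670×10⁻⁸ × 4.06 × (1364)⁴ = 7.97×10⁵ W.

P ≈ 7.97×10⁵ W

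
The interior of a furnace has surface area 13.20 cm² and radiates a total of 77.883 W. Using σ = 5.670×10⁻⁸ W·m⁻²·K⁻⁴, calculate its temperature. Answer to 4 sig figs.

Area A = 13.20 cm² = 1.320×10⁻³ m².
P = σAT⁴ ⇒ T = (P/(σA))^(1/4) = (77.883/(5.670×10⁻⁸×1.320×10⁻³))^(1/4) = 1010 K.

T ≈ 1010 K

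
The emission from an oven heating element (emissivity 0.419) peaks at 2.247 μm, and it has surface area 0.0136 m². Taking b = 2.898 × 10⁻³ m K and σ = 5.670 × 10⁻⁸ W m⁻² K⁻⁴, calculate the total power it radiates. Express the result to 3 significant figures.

P ≈ 894 W

Wien's law: T = b/λ_max = 2.898×10⁻³/2.247×10⁻⁶ = 1289.72 K.
Area A = 0.0136 m².
Then P = εσAT⁴ = 0.419×5.670×10⁻⁸×0.0136×(1289.72)⁴ = 894 W.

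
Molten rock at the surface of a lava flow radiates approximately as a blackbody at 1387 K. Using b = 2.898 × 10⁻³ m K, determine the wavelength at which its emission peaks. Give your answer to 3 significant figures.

Wien's displacement law: λ_max = b/T = (2.898×10⁻³ m·K)/(1387 K) = 2.089×10⁻⁶ m.
That is 2.09 μm, in the infrared range.

λ_max ≈ 2.09 μm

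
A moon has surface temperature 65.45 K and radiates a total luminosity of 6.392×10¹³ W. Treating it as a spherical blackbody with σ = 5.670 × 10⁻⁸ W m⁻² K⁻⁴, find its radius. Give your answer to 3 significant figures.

R ≈ 2.21×10⁶ m

L = 4πR²σT⁴ ⇒ R = √(L/(4πσT⁴)).
σT⁴ = 1.04045 W/m², so R = √(6.392×10¹³/(4π×1.04045)) = 2.21×10⁶ m.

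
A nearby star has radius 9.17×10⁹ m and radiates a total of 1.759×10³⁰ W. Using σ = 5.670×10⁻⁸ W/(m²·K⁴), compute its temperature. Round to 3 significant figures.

Surface area A = 4πR² = 4π(9.17×10⁹ m)² = 1.05669×10²¹ m².
P = σAT⁴ ⇒ T = (P/(σA))^(1/4) = (1.759×10³⁰/(5.670×10⁻⁸×1.05669×10²¹))^(1/4) = 1.31×10⁴ K.

T ≈ 1.31×10⁴ K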